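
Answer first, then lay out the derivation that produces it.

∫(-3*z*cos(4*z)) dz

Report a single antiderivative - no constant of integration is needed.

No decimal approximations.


The answer is -3*z*sin(4*z)/4 - 3*cos(4*z)/16.
Step 1. Integrate ∫(-3*z*cos(4*z)) dz by parts with u = z, dv = (-3*cos(4*z)) dz, so v = -3*sin(4*z)/4: now -3*z*sin(4*z)/4 + ∫(3*sin(4*z)/4) dz.
Step 2. Evaluate the standard form: now -3*z*sin(4*z)/4 - 3*cos(4*z)/16.
Answer: -3*z*sin(4*z)/4 - 3*cos(4*z)/16.


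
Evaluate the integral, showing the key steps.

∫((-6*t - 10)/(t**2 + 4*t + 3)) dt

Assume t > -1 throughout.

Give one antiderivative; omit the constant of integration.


Step 1. Decompose ∫((-6*t - 10)/(t**2 + 4*t + 3)) dt by partial fractions, (-6*t - 10)/(t**2 + 4*t + 3) = -4/(t + 3) - 2/(t + 1): now ∫(-2/(t + 1)) dt + ∫(-4/(t + 3)) dt.
Step 2. Evaluate the standard form [assuming t > -3]: now -4*log(t + 3) + ∫(-2/(t + 1)) dt.
Step 3. Evaluate the standard form [assuming t > -1]: now -2*log(t + 1) - 4*log(t + 3).
Answer: -2*log(t + 1) - 4*log(t + 3).


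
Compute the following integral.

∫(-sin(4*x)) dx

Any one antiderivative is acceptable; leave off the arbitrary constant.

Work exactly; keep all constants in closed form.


Answer: cos(4*x)/4.


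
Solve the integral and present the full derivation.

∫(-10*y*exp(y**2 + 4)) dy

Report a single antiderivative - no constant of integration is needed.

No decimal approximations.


Step 1. Substitute u = y**2 + 4, turning ∫(-10*y*exp(y**2 + 4)) dy into ∫(-5*exp(u)) du: now ∫(-5*exp(u)) du.
Step 2. Evaluate the standard form: now -5*exp(u).
Step 3. Substitute back u = y**2 + 4: now -5*exp(y**2 + 4).
Answer: -5*exp(y**2 + 4).


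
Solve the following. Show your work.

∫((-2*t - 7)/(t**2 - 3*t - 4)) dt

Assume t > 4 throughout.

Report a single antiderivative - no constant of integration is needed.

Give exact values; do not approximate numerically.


Step 1. Decompose ∫((-2*t - 7)/(t**2 - 3*t - 4)) dt by partial fractions, (-2*t - 7)/(t**2 - 3*t - 4) = 1/(t + 1) - 3/(t - 4): now ∫(-3/(t - 4)) dt + ∫(1/(t + 1)) dt.
Step 2. Evaluate the standard form [assuming t > 4]: now -3*log(t - 4) + ∫(1/(t + 1)) dt.
Step 3. Evaluate the standard form [assuming t > -1]: now -3*log(t - 4) + log(t + 1).
Answer: -3*log(t - 4) + log(t + 1).


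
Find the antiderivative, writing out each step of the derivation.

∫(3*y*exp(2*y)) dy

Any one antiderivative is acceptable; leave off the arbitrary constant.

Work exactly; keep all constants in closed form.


Step 1. Integrate ∫(3*y*exp(2*y)) dy by parts with u = y, dv = (3*exp(2*y)) dy, so v = 3*exp(2*y)/2: now 3*y*exp(2*y)/2 + ∫(-3*exp(2*y)/2) dy.
Step 2. Evaluate the standard form: now 3*y*exp(2*y)/2 - 3*exp(2*y)/4.
Answer: 3*y*exp(2*y)/2 - 3*exp(2*y)/4.


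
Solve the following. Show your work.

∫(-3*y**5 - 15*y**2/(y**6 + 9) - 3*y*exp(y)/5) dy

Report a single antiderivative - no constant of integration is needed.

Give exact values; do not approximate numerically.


Step 1. Rewrite: now ∫(-3*y**5) dy + ∫(-3*y*exp(y)/5) dy + ∫(-15*y**2/(y**6 + 9)) dy.
Step 2. Evaluate the standard form: now -y**6/2 + ∫(-3*y*exp(y)/5) dy + ∫(-15*y**2/(y**6 + 9)) dy.
Step 3. Substitute u = y**3, turning ∫(-15*y**2/(y**6 + 9)) dy into ∫(-5/(u**2 + 9)) du: now -y**6/2 + ∫(-3*y*exp(y)/5) dy + ∫(-5/(u**2 + 9)) du.
Step 4. Evaluate the standard form: now -y**6/2 - 5*atan(u/3)/3 + ∫(-3*y*exp(y)/5) dy.
Step 5. Substitute back u = y**3: now -y**6/2 - 5*atan(y**3/3)/3 + ∫(-3*y*exp(y)/5) dy.
Step 6. Integrate ∫(-3*y*exp(y)/5) dy by parts with u = y, dv = (-3*exp(y)/5) dy, so v = -3*exp(y)/5: now -y**6/2 - 3*y*exp(y)/5 - 5*atan(y**3/3)/3 + ∫(3*exp(y)/5) dy.
Step 7. Evaluate the standard form: now -y**6/2 - 3*y*exp(y)/5 + 3*exp(y)/5 - 5*atan(y**3/3)/3.
Answer: -y**6/2 - 3*y*exp(y)/5 + 3*exp(y)/5 - 5*atan(y**3/3)/3.


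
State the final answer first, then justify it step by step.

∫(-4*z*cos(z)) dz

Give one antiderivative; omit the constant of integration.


The answer is -4*z*sin(z) - 4*cos(z).
Step 1. Integrate ∫(-4*z*cos(z)) dz by parts with u = z, dv = (-4*cos(z)) dz, so v = -4*sin(z): now -4*z*sin(z) + ∫(4*sin(z)) dz.
Step 2. Evaluate the standard form: now -4*z*sin(z) - 4*cos(z).
Answer: -4*z*sin(z) - 4*cos(z).


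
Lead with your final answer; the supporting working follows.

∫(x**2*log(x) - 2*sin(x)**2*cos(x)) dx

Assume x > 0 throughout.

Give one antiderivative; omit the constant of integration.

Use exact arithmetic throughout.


The answer is x**3*log(x)/3 - x**3/9 - 2*sin(x)**3/3.
Step 1. Rewrite: now ∫(x**2*log(x)) dx + ∫(-2*sin(x)**2*cos(x)) dx.
Step 2. Substitute u = sin(x), turning ∫(-2*sin(x)**2*cos(x)) dx into ∫(-2*u**2) du: now ∫(-2*u**2) du + ∫(x**2*log(x)) dx.
Step 3. Evaluate the standard form: now -2*u**3/3 + ∫(x**2*log(x)) dx.
Step 4. Substitute back u = sin(x): now -2*sin(x)**3/3 + ∫(x**2*log(x)) dx.
Step 5. Integrate ∫(x**2*log(x)) dx by parts with u = log(x), dv = (x**2) dx, so v = x**3/3 [assuming x > 0]: now x**3*log(x)/3 - 2*sin(x)**3/3 + ∫(-x**2/3) dx.
Step 6. Evaluate the standard form: now x**3*log(x)/3 - x**3/9 - 2*sin(x)**3/3.
Answer: x**3*log(x)/3 - x**3/9 - 2*sin(x)**3/3.


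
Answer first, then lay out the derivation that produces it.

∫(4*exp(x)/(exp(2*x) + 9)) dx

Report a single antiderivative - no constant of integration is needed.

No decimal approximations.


The answer is 4*atan(exp(x)/3)/3.
Step 1. Substitute u = exp(x), turning ∫(4*exp(x)/(exp(2*x) + 9)) dx into ∫(4/(u**2 + 9)) du: now ∫(4/(u**2 + 9)) du.
Step 2. Evaluate the standard form: now 4*atan(u/3)/3.
Step 3. Substitute back u = exp(x): now 4*atan(exp(x)/3)/3.
Answer: 4*atan(exp(x)/3)/3.


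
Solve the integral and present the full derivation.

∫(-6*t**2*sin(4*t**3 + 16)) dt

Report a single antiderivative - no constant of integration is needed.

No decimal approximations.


Step 1. Substitute u = t**3 + 4, turning ∫(-6*t**2*sin(4*t**3 + 16)) dt into ∫(-2*sin(4*u)) du: now ∫(-2*sin(4*u)) du.
Step 2. Evaluate the standard form: now cos(4*u)/2.
Step 3. Substitute back u = t**3 + 4: now cos(4*t**3 + 16)/2.
Answer: cos(4*t**3 + 16)/2.


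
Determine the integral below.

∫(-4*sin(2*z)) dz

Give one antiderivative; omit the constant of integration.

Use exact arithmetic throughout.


Answer: 2*cos(2*z).


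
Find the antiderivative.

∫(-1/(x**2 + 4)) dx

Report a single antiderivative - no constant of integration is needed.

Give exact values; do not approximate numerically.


Answer: -atan(x/2)/2.


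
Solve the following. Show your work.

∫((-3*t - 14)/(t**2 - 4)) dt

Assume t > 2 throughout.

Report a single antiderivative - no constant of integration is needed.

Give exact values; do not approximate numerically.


Step 1. Decompose ∫((-3*t - 14)/(t**2 - 4)) dt by partial fractions, (-3*t - 14)/(t**2 - 4) = 2/(t + 2) - 5/(t - 2): now ∫(-5/(t - 2)) dt + ∫(2/(t + 2)) dt.
Step 2. Evaluate the standard form [assuming t > 2]: now -5*log(t - 2) + ∫(2/(t + 2)) dt.
Step 3. Evaluate the standard form [assuming t > -2]: now -5*log(t - 2) + 2*log(t + 2).
Answer: -5*log(t - 2) + 2*log(t + 2).


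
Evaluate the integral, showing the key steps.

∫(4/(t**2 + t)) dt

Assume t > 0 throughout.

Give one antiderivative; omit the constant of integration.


Step 1. Decompose ∫(4/(t**2 + t)) dt by partial fractions, 4/(t**2 + t) = -4/(t + 1) + 4/t: now ∫(4/t) dt + ∫(-4/(t + 1)) dt.
Step 2. Evaluate the standard form [assuming t > -1]: now -4*log(t + 1) + ∫(4/t) dt.
Step 3. Evaluate the standard form [assuming t > 0]: now 4*log(t) - 4*log(t + 1).
Answer: 4*log(t) - 4*log(t + 1).


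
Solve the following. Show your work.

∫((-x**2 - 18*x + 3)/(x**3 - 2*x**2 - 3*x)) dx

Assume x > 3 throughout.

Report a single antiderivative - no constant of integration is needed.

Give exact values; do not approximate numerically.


Step 1. Decompose ∫((-x**2 - 18*x + 3)/(x**3 - 2*x**2 - 3*x)) dx by partial fractions, (-x**2 - 18*x + 3)/(x**3 - 2*x**2 - 3*x) = 5/(x + 1) - 5/(x - 3) - 1/x: now ∫(-1/x) dx + ∫(-5/(x - 3)) dx + ∫(5/(x + 1)) dx.
Step 2. Evaluate the standard form [assuming x > 3]: now -5*log(x - 3) + ∫(-1/x) dx + ∫(5/(x + 1)) dx.
Step 3. Evaluate the standard form [assuming x > -1]: now -5*log(x - 3) + 5*log(x + 1) + ∫(-1/x) dx.
Step 4. Evaluate the standard form [assuming x > 0]: now -log(x) - 5*log(x - 3) + 5*log(x + 1).
Answer: -log(x) - 5*log(x - 3) + 5*log(x + 1).


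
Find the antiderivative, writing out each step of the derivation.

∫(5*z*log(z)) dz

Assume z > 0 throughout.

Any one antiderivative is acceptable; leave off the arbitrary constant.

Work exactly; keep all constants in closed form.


Step 1. Integrate ∫(5*z*log(z)) dz by parts with u = log(z), dv = (5*z) dz, so v = 5*z**2/2 [assuming z > 0]: now 5*z**2*log(z)/2 + ∫(-5*z/2) dz.
Step 2. Evaluate the standard form: now 5*z**2*log(z)/2 - 5*z**2/4.
Answer: 5*z**2*log(z)/2 - 5*z**2/4.


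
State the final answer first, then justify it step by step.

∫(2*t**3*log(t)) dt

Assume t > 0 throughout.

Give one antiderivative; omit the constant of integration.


The answer is t**4*log(t)/2 - t**4/8.
Step 1. Integrate ∫(2*t**3*log(t)) dt by parts with u = log(t), dv = (2*t**3) dt, so v = t**4/2 [assuming t > 0]: now t**4*log(t)/2 + ∫(-t**3/2) dt.
Step 2. Evaluate the standard form: now t**4*log(t)/2 - t**4/8.
Answer: t**4*log(t)/2 - t**4/8.


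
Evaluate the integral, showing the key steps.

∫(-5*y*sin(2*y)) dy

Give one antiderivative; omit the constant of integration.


Step 1. Integrate ∫(-5*y*sin(2*y)) dy by parts with u = y, dv = (-5*sin(2*y)) dy, so v = 5*cos(2*y)/2: now 5*y*cos(2*y)/2 + ∫(-5*cos(2*y)/2) dy.
Step 2. Evaluate the standard form: now 5*y*cos(2*y)/2 - 5*sin(2*y)/4.
Answer: 5*y*cos(2*y)/2 - 5*sin(2*y)/4.


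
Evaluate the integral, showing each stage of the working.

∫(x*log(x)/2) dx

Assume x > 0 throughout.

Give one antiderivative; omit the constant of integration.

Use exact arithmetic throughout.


Step 1. Integrate ∫(x*log(x)/2) dx by parts with u = log(x), dv = (x/2) dx, so v = x**2/4 [assuming x > 0]: now x**2*log(x)/4 + ∫(-x/4) dx.
Step 2. Evaluate the standard form: now x**2*log(x)/4 - x**2/8.
Answer: x**2*log(x)/4 - x**2/8.


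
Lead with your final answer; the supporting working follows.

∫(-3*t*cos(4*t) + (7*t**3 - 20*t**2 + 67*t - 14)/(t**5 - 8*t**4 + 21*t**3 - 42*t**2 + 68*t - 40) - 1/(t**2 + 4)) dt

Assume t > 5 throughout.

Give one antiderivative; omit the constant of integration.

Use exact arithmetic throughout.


The answer is -3*t*sin(4*t)/4 + 2*log(t - 5) - 4*log(t - 2) + 2*log(t - 1) - 3*cos(4*t)/16 + atan(t/2).
Step 1. Rewrite: now ∫(-3*t*cos(4*t)) dt + ∫((7*t**3 - 20*t**2 + 67*t - 14)/(t**5 - 8*t**4 + 21*t**3 - 42*t**2 + 68*t - 40)) dt + ∫(-1/(t**2 + 4)) dt.
Step 2. Evaluate the standard form: now -atan(t/2)/2 + ∫(-3*t*cos(4*t)) dt + ∫((7*t**3 - 20*t**2 + 67*t - 14)/(t**5 - 8*t**4 + 21*t**3 - 42*t**2 + 68*t - 40)) dt.
Step 3. Decompose ∫((7*t**3 - 20*t**2 + 67*t - 14)/(t**5 - 8*t**4 + 21*t**3 - 42*t**2 + 68*t - 40)) dt by partial fractions, (7*t**3 - 20*t**2 + 67*t - 14)/(t**5 - 8*t**4 + 21*t**3 - 42*t**2 + 68*t - 40) = 3/(t**2 + 4) + 2/(t - 1) - 4/(t - 2) + 2/(t - 5): now -atan(t/2)/2 + ∫(-3*t*cos(4*t)) dt + ∫(2/(t - 5)) dt + ∫(-4/(t - 2)) dt + ∫(2/(t - 1)) dt + ∫(3/(t**2 + 4)) dt.
Step 4. Evaluate the standard form [assuming t > 5]: now 2*log(t - 5) - atan(t/2)/2 + ∫(-3*t*cos(4*t)) dt + ∫(-4/(t - 2)) dt + ∫(2/(t - 1)) dt + ∫(3/(t**2 + 4)) dt.
Step 5. Evaluate the standard form [assuming t > 1]: now 2*log(t - 5) + 2*log(t - 1) - atan(t/2)/2 + ∫(-3*t*cos(4*t)) dt + ∫(-4/(t - 2)) dt + ∫(3/(t**2 + 4)) dt.
Step 6. Evaluate the standard form [assuming t > 2]: now 2*log(t - 5) - 4*log(t - 2) + 2*log(t - 1) - atan(t/2)/2 + ∫(-3*t*cos(4*t)) dt + ∫(3/(t**2 + 4)) dt.
Step 7. Evaluate the standard form: now 2*log(t - 5) - 4*log(t - 2) + 2*log(t - 1) + atan(t/2) + ∫(-3*t*cos(4*t)) dt.
Step 8. Integrate ∫(-3*t*cos(4*t)) dt by parts with u = t, dv = (-3*cos(4*t)) dt, so v = -3*sin(4*t)/4: now -3*t*sin(4*t)/4 + 2*log(t - 5) - 4*log(t - 2) + 2*log(t - 1) + atan(t/2) + ∫(3*sin(4*t)/4) dt.
Step 9. Evaluate the standard form: now -3*t*sin(4*t)/4 + 2*log(t - 5) - 4*log(t - 2) + 2*log(t - 1) - 3*cos(4*t)/16 + atan(t/2).
Answer: -3*t*sin(4*t)/4 + 2*log(t - 5) - 4*log(t - 2) + 2*log(t - 1) - 3*cos(4*t)/16 + atan(t/2).


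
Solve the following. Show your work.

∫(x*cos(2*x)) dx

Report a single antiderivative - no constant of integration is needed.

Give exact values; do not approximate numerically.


Step 1. Integrate ∫(x*cos(2*x)) dx by parts with u = x, dv = (cos(2*x)) dx, so v = sin(2*x)/2: now x*sin(2*x)/2 + ∫(-sin(2*x)/2) dx.
Step 2. Evaluate the standard form: now x*sin(2*x)/2 + cos(2*x)/4.
Answer: x*sin(2*x)/2 + cos(2*x)/4.


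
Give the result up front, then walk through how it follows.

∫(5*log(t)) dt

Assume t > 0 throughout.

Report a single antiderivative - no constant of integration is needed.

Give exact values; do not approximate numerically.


The answer is 5*t*log(t) - 5*t.
Step 1. Integrate ∫(5*log(t)) dt by parts with u = log(t), dv = (5) dt, so v = 5*t [assuming t > 0]: now 5*t*log(t) + ∫(-5) dt.
Step 2. Evaluate the standard form: now 5*t*log(t) - 5*t.
Answer: 5*t*log(t) - 5*t.


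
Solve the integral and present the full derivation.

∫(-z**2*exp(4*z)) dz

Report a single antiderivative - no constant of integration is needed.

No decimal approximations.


Step 1. Integrate ∫(-z**2*exp(4*z)) dz by parts with u = z**2, dv = (-exp(4*z)) dz, so v = -exp(4*z)/4: now -z**2*exp(4*z)/4 + ∫(z*exp(4*z)/2) dz.
Step 2. Integrate ∫(z*exp(4*z)/2) dz by parts with u = z, dv = (exp(4*z)/2) dz, so v = exp(4*z)/8: now -z**2*exp(4*z)/4 + z*exp(4*z)/8 + ∫(-exp(4*z)/8) dz.
Step 3. Evaluate the standard form: now -z**2*exp(4*z)/4 + z*exp(4*z)/8 - exp(4*z)/32.
Answer: -z**2*exp(4*z)/4 + z*exp(4*z)/8 - exp(4*z)/32.


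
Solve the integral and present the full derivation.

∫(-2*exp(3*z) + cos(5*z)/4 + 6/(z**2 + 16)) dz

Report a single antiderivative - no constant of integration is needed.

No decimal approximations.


Step 1. Rewrite: now ∫(6/(z**2 + 16)) dz + ∫(-2*exp(3*z)) dz + ∫(cos(5*z)/4) dz.
Step 2. Evaluate the standard form: now -2*exp(3*z)/3 + ∫(6/(z**2 + 16)) dz + ∫(cos(5*z)/4) dz.
Step 3. Evaluate the standard form: now -2*exp(3*z)/3 + 3*atan(z/4)/2 + ∫(cos(5*z)/4) dz.
Step 4. Evaluate the standard form: now -2*exp(3*z)/3 + sin(5*z)/20 + 3*atan(z/4)/2.
Answer: -2*exp(3*z)/3 + sin(5*z)/20 + 3*atan(z/4)/2.


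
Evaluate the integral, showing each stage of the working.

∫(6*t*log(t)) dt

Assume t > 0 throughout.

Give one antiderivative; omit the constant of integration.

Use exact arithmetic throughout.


Step 1. Integrate ∫(6*t*log(t)) dt by parts with u = log(t), dv = (6*t) dt, so v = 3*t**2 [assuming t > 0]: now 3*t**2*log(t) + ∫(-3*t) dt.
Step 2. Evaluate the standard form: now 3*t**2*log(t) - 3*t**2/2.
Answer: 3*t**2*log(t) - 3*t**2/2.


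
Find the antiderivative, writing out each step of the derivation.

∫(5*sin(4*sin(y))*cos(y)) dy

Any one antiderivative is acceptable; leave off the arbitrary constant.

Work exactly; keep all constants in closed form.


Step 1. Substitute u = sin(y), turning ∫(5*sin(4*sin(y))*cos(y)) dy into ∫(5*sin(4*u)) du: now ∫(5*sin(4*u)) du.
Step 2. Evaluate the standard form: now -5*cos(4*u)/4.
Step 3. Substitute back u = sin(y): now -5*cos(4*sin(y))/4.
Answer: -5*cos(4*sin(y))/4.


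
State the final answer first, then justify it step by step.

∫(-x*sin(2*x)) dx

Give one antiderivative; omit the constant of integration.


The answer is x*cos(2*x)/2 - sin(2*x)/4.
Step 1. Integrate ∫(-x*sin(2*x)) dx by parts with u = x, dv = (-sin(2*x)) dx, so v = cos(2*x)/2: now x*cos(2*x)/2 + ∫(-cos(2*x)/2) dx.
Step 2. Evaluate the standard form: now x*cos(2*x)/2 - sin(2*x)/4.
Answer: x*cos(2*x)/2 - sin(2*x)/4.


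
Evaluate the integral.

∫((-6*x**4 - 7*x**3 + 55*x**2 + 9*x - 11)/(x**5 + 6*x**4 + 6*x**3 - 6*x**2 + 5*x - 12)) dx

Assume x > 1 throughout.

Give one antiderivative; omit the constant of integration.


Answer: log(x - 1) - 4*log(x + 3) - 3*log(x + 4) + 4*atan(x).


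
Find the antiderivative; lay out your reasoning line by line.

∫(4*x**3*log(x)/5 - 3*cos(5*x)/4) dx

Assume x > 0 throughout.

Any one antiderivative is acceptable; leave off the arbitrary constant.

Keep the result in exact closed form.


Step 1. Rewrite: now ∫(4*x**3*log(x)/5) dx + ∫(-3*cos(5*x)/4) dx.
Step 2. Integrate ∫(4*x**3*log(x)/5) dx by parts with u = log(x), dv = (4*x**3/5) dx, so v = x**4/5 [assuming x > 0]: now x**4*log(x)/5 + ∫(-x**3/5) dx + ∫(-3*cos(5*x)/4) dx.
Step 3. Evaluate the standard form: now x**4*log(x)/5 - x**4/20 + ∫(-3*cos(5*x)/4) dx.
Step 4. Evaluate the standard form: now x**4*log(x)/5 - x**4/20 - 3*sin(5*x)/20.
Answer: x**4*log(x)/5 - x**4/20 - 3*sin(5*x)/20.


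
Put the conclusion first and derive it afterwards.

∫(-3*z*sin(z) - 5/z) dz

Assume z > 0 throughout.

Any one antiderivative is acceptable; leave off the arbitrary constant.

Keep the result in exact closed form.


The answer is 3*z*cos(z) - 5*log(z) - 3*sin(z).
Step 1. Rewrite: now ∫(-5/z) dz + ∫(-3*z*sin(z)) dz.
Step 2. Evaluate the standard form [assuming z > 0]: now -5*log(z) + ∫(-3*z*sin(z)) dz.
Step 3. Integrate ∫(-3*z*sin(z)) dz by parts with u = z, dv = (-3*sin(z)) dz, so v = 3*cos(z): now 3*z*cos(z) - 5*log(z) + ∫(-3*cos(z)) dz.
Step 4. Evaluate the standard form: now 3*z*cos(z) - 5*log(z) - 3*sin(z).
Answer: 3*z*cos(z) - 5*log(z) - 3*sin(z).


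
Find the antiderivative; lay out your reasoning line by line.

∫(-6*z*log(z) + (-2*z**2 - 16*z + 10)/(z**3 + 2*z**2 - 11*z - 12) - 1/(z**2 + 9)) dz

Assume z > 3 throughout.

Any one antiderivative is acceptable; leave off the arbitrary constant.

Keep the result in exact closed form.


Step 1. Rewrite: now ∫(-6*z*log(z)) dz + ∫((-2*z**2 - 16*z + 10)/(z**3 + 2*z**2 - 11*z - 12)) dz + ∫(-1/(z**2 + 9)) dz.
Step 2. Integrate ∫(-6*z*log(z)) dz by parts with u = log(z), dv = (-6*z) dz, so v = -3*z**2 [assuming z > 0]: now -3*z**2*log(z) + ∫(3*z) dz + ∫((-2*z**2 - 16*z + 10)/(z**3 + 2*z**2 - 11*z - 12)) dz + ∫(-1/(z**2 + 9)) dz.
Step 3. Evaluate the standard form: now -3*z**2*log(z) + 3*z**2/2 + ∫((-2*z**2 - 16*z + 10)/(z**3 + 2*z**2 - 11*z - 12)) dz + ∫(-1/(z**2 + 9)) dz.
Step 4. Decompose ∫((-2*z**2 - 16*z + 10)/(z**3 + 2*z**2 - 11*z - 12)) dz by partial fractions, (-2*z**2 - 16*z + 10)/(z**3 + 2*z**2 - 11*z - 12) = 2/(z + 4) - 2/(z + 1) - 2/(z - 3): now -3*z**2*log(z) + 3*z**2/2 + ∫(-2/(z - 3)) dz + ∫(-2/(z + 1)) dz + ∫(2/(z + 4)) dz + ∫(-1/(z**2 + 9)) dz.
Step 5. Evaluate the standard form [assuming z > 3]: now -3*z**2*log(z) + 3*z**2/2 - 2*log(z - 3) + ∫(-2/(z + 1)) dz + ∫(2/(z + 4)) dz + ∫(-1/(z**2 + 9)) dz.
Step 6. Evaluate the standard form [assuming z > -4]: now -3*z**2*log(z) + 3*z**2/2 - 2*log(z - 3) + 2*log(z + 4) + ∫(-2/(z + 1)) dz + ∫(-1/(z**2 + 9)) dz.
Step 7. Evaluate the standard form [assuming z > -1]: now -3*z**2*log(z) + 3*z**2/2 - 2*log(z - 3) - 2*log(z + 1) + 2*log(z + 4) + ∫(-1/(z**2 + 9)) dz.
Step 8. Evaluate the standard form: now -3*z**2*log(z) + 3*z**2/2 - 2*log(z - 3) - 2*log(z + 1) + 2*log(z + 4) - atan(z/3)/3.
Answer: -3*z**2*log(z) + 3*z**2/2 - 2*log(z - 3) - 2*log(z + 1) + 2*log(z + 4) - atan(z/3)/3.


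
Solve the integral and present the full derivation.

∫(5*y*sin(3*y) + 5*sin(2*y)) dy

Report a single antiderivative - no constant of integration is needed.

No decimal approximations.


Step 1. Rewrite: now ∫(5*y*sin(3*y)) dy + ∫(5*sin(2*y)) dy.
Step 2. Integrate ∫(5*y*sin(3*y)) dy by parts with u = y, dv = (5*sin(3*y)) dy, so v = -5*cos(3*y)/3: now -5*y*cos(3*y)/3 + ∫(5*sin(2*y)) dy + ∫(5*cos(3*y)/3) dy.
Step 3. Evaluate the standard form: now -5*y*cos(3*y)/3 + 5*sin(3*y)/9 + ∫(5*sin(2*y)) dy.
Step 4. Evaluate the standard form: now -5*y*cos(3*y)/3 + 5*sin(3*y)/9 - 5*cos(2*y)/2.
Answer: -5*y*cos(3*y)/3 + 5*sin(3*y)/9 - 5*cos(2*y)/2.


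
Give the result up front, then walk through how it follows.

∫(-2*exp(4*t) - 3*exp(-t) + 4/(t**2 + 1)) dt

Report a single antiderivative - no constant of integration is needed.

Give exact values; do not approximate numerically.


The answer is -exp(4*t)/2 + 4*atan(t) + 3*exp(-t).
Step 1. Rewrite: now ∫(4/(t**2 + 1)) dt + ∫(-3*exp(-t)) dt + ∫(-2*exp(4*t)) dt.
Step 2. Evaluate the standard form: now ∫(4/(t**2 + 1)) dt + ∫(-2*exp(4*t)) dt + 3*exp(-t).
Step 3. Evaluate the standard form: now -exp(4*t)/2 + ∫(4/(t**2 + 1)) dt + 3*exp(-t).
Step 4. Evaluate the standard form: now -exp(4*t)/2 + 4*atan(t) + 3*exp(-t).
Answer: -exp(4*t)/2 + 4*atan(t) + 3*exp(-t).


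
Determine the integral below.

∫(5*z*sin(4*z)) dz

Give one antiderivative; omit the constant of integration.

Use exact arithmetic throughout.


Answer: -5*z*cos(4*z)/4 + 5*sin(4*z)/16.


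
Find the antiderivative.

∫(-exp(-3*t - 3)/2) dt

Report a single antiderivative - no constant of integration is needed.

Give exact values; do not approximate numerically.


Answer: exp(-3*t - 3)/6.


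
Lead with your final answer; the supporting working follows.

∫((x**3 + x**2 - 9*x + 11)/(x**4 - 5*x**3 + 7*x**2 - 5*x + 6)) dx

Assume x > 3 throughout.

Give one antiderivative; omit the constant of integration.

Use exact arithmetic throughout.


The answer is 2*log(x - 3) - log(x - 2) + 2*atan(x).
Step 1. Decompose ∫((x**3 + x**2 - 9*x + 11)/(x**4 - 5*x**3 + 7*x**2 - 5*x + 6)) dx by partial fractions, (x**3 + x**2 - 9*x + 11)/(x**4 - 5*x**3 + 7*x**2 - 5*x + 6) = 2/(x**2 + 1) - 1/(x - 2) + 2/(x - 3): now ∫(2/(x - 3)) dx + ∫(-1/(x - 2)) dx + ∫(2/(x**2 + 1)) dx.
Step 2. Evaluate the standard form [assuming x > 2]: now -log(x - 2) + ∫(2/(x - 3)) dx + ∫(2/(x**2 + 1)) dx.
Step 3. Evaluate the standard form [assuming x > 3]: now 2*log(x - 3) - log(x - 2) + ∫(2/(x**2 + 1)) dx.
Step 4. Evaluate the standard form: now 2*log(x - 3) - log(x - 2) + 2*atan(x).
Answer: 2*log(x - 3) - log(x - 2) + 2*atan(x).


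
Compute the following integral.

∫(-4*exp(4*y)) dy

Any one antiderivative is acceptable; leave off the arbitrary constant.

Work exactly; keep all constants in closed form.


Answer: -exp(4*y).


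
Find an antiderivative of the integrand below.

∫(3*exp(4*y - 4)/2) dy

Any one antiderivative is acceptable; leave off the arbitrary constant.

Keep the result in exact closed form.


Answer: 3*exp(4*y - 4)/8.


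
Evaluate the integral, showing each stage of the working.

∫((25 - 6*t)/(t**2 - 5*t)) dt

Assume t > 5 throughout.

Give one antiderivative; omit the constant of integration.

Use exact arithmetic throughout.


Step 1. Decompose ∫((25 - 6*t)/(t**2 - 5*t)) dt by partial fractions, (25 - 6*t)/(t**2 - 5*t) = -1/(t - 5) - 5/t: now ∫(-5/t) dt + ∫(-1/(t - 5)) dt.
Step 2. Evaluate the standard form [assuming t > 5]: now -log(t - 5) + ∫(-5/t) dt.
Step 3. Evaluate the standard form [assuming t > 0]: now -5*log(t) - log(t - 5).
Answer: -5*log(t) - log(t - 5).


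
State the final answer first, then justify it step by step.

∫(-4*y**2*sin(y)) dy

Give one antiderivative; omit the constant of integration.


The answer is 4*y**2*cos(y) - 8*y*sin(y) - 8*cos(y).
Step 1. Integrate ∫(-4*y**2*sin(y)) dy by parts with u = y**2, dv = (-4*sin(y)) dy, so v = 4*cos(y): now 4*y**2*cos(y) + ∫(-8*y*cos(y)) dy.
Step 2. Integrate ∫(-8*y*cos(y)) dy by parts with u = y, dv = (-8*cos(y)) dy, so v = -8*sin(y): now 4*y**2*cos(y) - 8*y*sin(y) + ∫(8*sin(y)) dy.
Step 3. Evaluate the standard form: now 4*y**2*cos(y) - 8*y*sin(y) - 8*cos(y).
Answer: 4*y**2*cos(y) - 8*y*sin(y) - 8*cos(y).


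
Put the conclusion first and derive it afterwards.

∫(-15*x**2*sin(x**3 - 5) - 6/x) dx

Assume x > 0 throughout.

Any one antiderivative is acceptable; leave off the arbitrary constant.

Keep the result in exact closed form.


The answer is -6*log(x) + 5*cos(x**3 - 5).
Step 1. Rewrite: now ∫(-6/x) dx + ∫(-15*x**2*sin(x**3 - 5)) dx.
Step 2. Substitute u = x**3 - 5, turning ∫(-15*x**2*sin(x**3 - 5)) dx into ∫(-5*sin(u)) du: now ∫(-6/x) dx + ∫(-5*sin(u)) du.
Step 3. Evaluate the standard form: now 5*cos(u) + ∫(-6/x) dx.
Step 4. Substitute back u = x**3 - 5: now 5*cos(x**3 - 5) + ∫(-6/x) dx.
Step 5. Evaluate the standard form [assuming x > 0]: now -6*log(x) + 5*cos(x**3 - 5).
Answer: -6*log(x) + 5*cos(x**3 - 5).


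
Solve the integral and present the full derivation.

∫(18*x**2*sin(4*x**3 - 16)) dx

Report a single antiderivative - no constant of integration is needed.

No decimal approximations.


Step 1. Substitute u = x**3 - 4, turning ∫(18*x**2*sin(4*x**3 - 16)) dx into ∫(6*sin(4*u)) du: now ∫(6*sin(4*u)) du.
Step 2. Evaluate the standard form: now -3*cos(4*u)/2.
Step 3. Substitute back u = x**3 - 4: now -3*cos(4*x**3 - 16)/2.
Answer: -3*cos(4*x**3 - 16)/2.


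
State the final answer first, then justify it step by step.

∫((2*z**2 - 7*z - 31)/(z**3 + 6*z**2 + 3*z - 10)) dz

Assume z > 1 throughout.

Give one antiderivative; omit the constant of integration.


The answer is -2*log(z - 1) + log(z + 2) + 3*log(z + 5).
Step 1. Decompose ∫((2*z**2 - 7*z - 31)/(z**3 + 6*z**2 + 3*z - 10)) dz by partial fractions, (2*z**2 - 7*z - 31)/(z**3 + 6*z**2 + 3*z - 10) = 3/(z + 5) + 1/(z + 2) - 2/(z - 1): now ∫(-2/(z - 1)) dz + ∫(1/(z + 2)) dz + ∫(3/(z + 5)) dz.
Step 2. Evaluate the standard form [assuming z > -5]: now 3*log(z + 5) + ∫(-2/(z - 1)) dz + ∫(1/(z + 2)) dz.
Step 3. Evaluate the standard form [assuming z > 1]: now -2*log(z - 1) + 3*log(z + 5) + ∫(1/(z + 2)) dz.
Step 4. Evaluate the standard form [assuming z > -2]: now -2*log(z - 1) + log(z + 2) + 3*log(z + 5).
Answer: -2*log(z - 1) + log(z + 2) + 3*log(z + 5).


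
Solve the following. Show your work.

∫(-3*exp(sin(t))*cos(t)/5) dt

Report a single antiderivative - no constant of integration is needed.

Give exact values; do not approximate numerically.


Step 1. Substitute u = sin(t), turning ∫(-3*exp(sin(t))*cos(t)/5) dt into ∫(-3*exp(u)/5) du: now ∫(-3*exp(u)/5) du.
Step 2. Evaluate the standard form: now -3*exp(u)/5.
Step 3. Substitute back u = sin(t): now -3*exp(sin(t))/5.
Answer: -3*exp(sin(t))/5.


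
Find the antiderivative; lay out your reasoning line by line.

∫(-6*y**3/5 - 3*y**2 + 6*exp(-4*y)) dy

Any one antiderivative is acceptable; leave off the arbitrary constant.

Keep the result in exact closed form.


Step 1. Rewrite: now ∫(-3*y**2) dy + ∫(-6*y**3/5) dy + ∫(6*exp(-4*y)) dy.
Step 2. Evaluate the standard form: now -y**3 + ∫(-6*y**3/5) dy + ∫(6*exp(-4*y)) dy.
Step 3. Evaluate the standard form: now -y**3 + ∫(-6*y**3/5) dy - 3*exp(-4*y)/2.
Step 4. Evaluate the standard form: now -3*y**4/10 - y**3 - 3*exp(-4*y)/2.
Answer: -3*y**4/10 - y**3 - 3*exp(-4*y)/2.


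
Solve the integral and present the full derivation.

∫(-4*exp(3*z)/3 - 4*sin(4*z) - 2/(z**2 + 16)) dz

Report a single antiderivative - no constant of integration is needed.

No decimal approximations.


Step 1. Rewrite: now ∫(-2/(z**2 + 16)) dz + ∫(-4*exp(3*z)/3) dz + ∫(-4*sin(4*z)) dz.
Step 2. Evaluate the standard form: now cos(4*z) + ∫(-2/(z**2 + 16)) dz + ∫(-4*exp(3*z)/3) dz.
Step 3. Evaluate the standard form: now cos(4*z) - atan(z/4)/2 + ∫(-4*exp(3*z)/3) dz.
Step 4. Evaluate the standard form: now -4*exp(3*z)/9 + cos(4*z) - atan(z/4)/2.
Answer: -4*exp(3*z)/9 + cos(4*z) - atan(z/4)/2.


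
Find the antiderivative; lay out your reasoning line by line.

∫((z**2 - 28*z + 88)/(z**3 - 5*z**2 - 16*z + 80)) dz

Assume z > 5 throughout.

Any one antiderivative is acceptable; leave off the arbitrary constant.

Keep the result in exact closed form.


Step 1. Decompose ∫((z**2 - 28*z + 88)/(z**3 - 5*z**2 - 16*z + 80)) dz by partial fractions, (z**2 - 28*z + 88)/(z**3 - 5*z**2 - 16*z + 80) = 3/(z + 4) + 1/(z - 4) - 3/(z - 5): now ∫(-3/(z - 5)) dz + ∫(1/(z - 4)) dz + ∫(3/(z + 4)) dz.
Step 2. Evaluate the standard form [assuming z > 4]: now log(z - 4) + ∫(-3/(z - 5)) dz + ∫(3/(z + 4)) dz.
Step 3. Evaluate the standard form [assuming z > -4]: now log(z - 4) + 3*log(z + 4) + ∫(-3/(z - 5)) dz.
Step 4. Evaluate the standard form [assuming z > 5]: now -3*log(z - 5) + log(z - 4) + 3*log(z + 4).
Answer: -3*log(z - 5) + log(z - 4) + 3*log(z + 4).


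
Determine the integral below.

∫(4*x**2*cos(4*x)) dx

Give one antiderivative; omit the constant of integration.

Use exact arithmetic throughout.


Answer: x**2*sin(4*x) + x*cos(4*x)/2 - sin(4*x)/8.


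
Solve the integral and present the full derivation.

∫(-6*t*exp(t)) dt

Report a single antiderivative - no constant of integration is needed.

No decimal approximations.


Step 1. Integrate ∫(-6*t*exp(t)) dt by parts with u = t, dv = (-6*exp(t)) dt, so v = -6*exp(t): now -6*t*exp(t) + ∫(6*exp(t)) dt.
Step 2. Evaluate the standard form: now -6*t*exp(t) + 6*exp(t).
Answer: -6*t*exp(t) + 6*exp(t).


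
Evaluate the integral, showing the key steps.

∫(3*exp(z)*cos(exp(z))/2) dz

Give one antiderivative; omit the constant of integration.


Step 1. Substitute u = exp(z), turning ∫(3*exp(z)*cos(exp(z))/2) dz into ∫(3*cos(u)/2) du: now ∫(3*cos(u)/2) du.
Step 2. Evaluate the standard form: now 3*sin(u)/2.
Step 3. Substitute back u = exp(z): now 3*sin(exp(z))/2.
Answer: 3*sin(exp(z))/2.


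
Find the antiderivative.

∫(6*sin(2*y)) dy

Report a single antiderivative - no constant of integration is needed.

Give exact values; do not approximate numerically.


Answer: -3*cos(2*y).


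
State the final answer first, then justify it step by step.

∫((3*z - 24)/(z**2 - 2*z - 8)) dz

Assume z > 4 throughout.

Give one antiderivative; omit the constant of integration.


The answer is -2*log(z - 4) + 5*log(z + 2).
Step 1. Decompose ∫((3*z - 24)/(z**2 - 2*z - 8)) dz by partial fractions, (3*z - 24)/(z**2 - 2*z - 8) = 5/(z + 2) - 2/(z - 4): now ∫(-2/(z - 4)) dz + ∫(5/(z + 2)) dz.
Step 2. Evaluate the standard form [assuming z > 4]: now -2*log(z - 4) + ∫(5/(z + 2)) dz.
Step 3. Evaluate the standard form [assuming z > -2]: now -2*log(z - 4) + 5*log(z + 2).
Answer: -2*log(z - 4) + 5*log(z + 2).


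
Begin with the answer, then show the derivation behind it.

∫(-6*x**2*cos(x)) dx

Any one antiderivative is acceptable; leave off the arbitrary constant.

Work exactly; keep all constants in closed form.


The answer is -6*x**2*sin(x) - 12*x*cos(x) + 12*sin(x).
Step 1. Integrate ∫(-6*x**2*cos(x)) dx by parts with u = x**2, dv = (-6*cos(x)) dx, so v = -6*sin(x): now -6*x**2*sin(x) + ∫(12*x*sin(x)) dx.
Step 2. Integrate ∫(12*x*sin(x)) dx by parts with u = x, dv = (12*sin(x)) dx, so v = -12*cos(x): now -6*x**2*sin(x) - 12*x*cos(x) + ∫(12*cos(x)) dx.
Step 3. Evaluate the standard form: now -6*x**2*sin(x) - 12*x*cos(x) + 12*sin(x).
Answer: -6*x**2*sin(x) - 12*x*cos(x) + 12*sin(x).


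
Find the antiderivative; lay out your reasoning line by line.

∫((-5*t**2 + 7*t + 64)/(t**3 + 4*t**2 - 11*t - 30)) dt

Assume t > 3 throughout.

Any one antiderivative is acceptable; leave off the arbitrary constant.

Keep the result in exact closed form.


Step 1. Decompose ∫((-5*t**2 + 7*t + 64)/(t**3 + 4*t**2 - 11*t - 30)) dt by partial fractions, (-5*t**2 + 7*t + 64)/(t**3 + 4*t**2 - 11*t - 30) = -4/(t + 5) - 2/(t + 2) + 1/(t - 3): now ∫(1/(t - 3)) dt + ∫(-2/(t + 2)) dt + ∫(-4/(t + 5)) dt.
Step 2. Evaluate the standard form [assuming t > -2]: now -2*log(t + 2) + ∫(1/(t - 3)) dt + ∫(-4/(t + 5)) dt.
Step 3. Evaluate the standard form [assuming t > 3]: now log(t - 3) - 2*log(t + 2) + ∫(-4/(t + 5)) dt.
Step 4. Evaluate the standard form [assuming t > -5]: now log(t - 3) - 2*log(t + 2) - 4*log(t + 5).
Answer: log(t - 3) - 2*log(t + 2) - 4*log(t + 5).


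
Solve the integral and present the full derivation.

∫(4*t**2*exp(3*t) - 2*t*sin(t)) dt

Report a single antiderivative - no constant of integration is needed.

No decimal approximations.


Step 1. Rewrite: now ∫(-2*t*sin(t)) dt + ∫(4*t**2*exp(3*t)) dt.
Step 2. Integrate ∫(-2*t*sin(t)) dt by parts with u = t, dv = (-2*sin(t)) dt, so v = 2*cos(t): now 2*t*cos(t) + ∫(4*t**2*exp(3*t)) dt + ∫(-2*cos(t)) dt.
Step 3. Evaluate the standard form: now 2*t*cos(t) - 2*sin(t) + ∫(4*t**2*exp(3*t)) dt.
Step 4. Integrate ∫(4*t**2*exp(3*t)) dt by parts with u = t**2, dv = (4*exp(3*t)) dt, so v = 4*exp(3*t)/3: now 4*t**2*exp(3*t)/3 + 2*t*cos(t) - 2*sin(t) + ∫(-8*t*exp(3*t)/3) dt.
Step 5. Integrate ∫(-8*t*exp(3*t)/3) dt by parts with u = t, dv = (-8*exp(3*t)/3) dt, so v = -8*exp(3*t)/9: now 4*t**2*exp(3*t)/3 - 8*t*exp(3*t)/9 + 2*t*cos(t) - 2*sin(t) + ∫(8*exp(3*t)/9) dt.
Step 6. Evaluate the standard form: now 4*t**2*exp(3*t)/3 - 8*t*exp(3*t)/9 + 2*t*cos(t) + 8*exp(3*t)/27 - 2*sin(t).
Answer: 4*t**2*exp(3*t)/3 - 8*t*exp(3*t)/9 + 2*t*cos(t) + 8*exp(3*t)/27 - 2*sin(t).


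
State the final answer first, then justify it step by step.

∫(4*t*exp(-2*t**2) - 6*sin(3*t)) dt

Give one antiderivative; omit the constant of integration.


The answer is 2*cos(3*t) - exp(-2*t**2).
Step 1. Rewrite: now ∫(4*t*exp(-2*t**2)) dt + ∫(-6*sin(3*t)) dt.
Step 2. Evaluate the standard form: now 2*cos(3*t) + ∫(4*t*exp(-2*t**2)) dt.
Step 3. Substitute u = t**2, turning ∫(4*t*exp(-2*t**2)) dt into ∫(2*exp(-2*u)) du: now 2*cos(3*t) + ∫(2*exp(-2*u)) du.
Step 4. Evaluate the standard form: now 2*cos(3*t) - exp(-2*u).
Step 5. Substitute back u = t**2: now 2*cos(3*t) - exp(-2*t**2).
Answer: 2*cos(3*t) - exp(-2*t**2).


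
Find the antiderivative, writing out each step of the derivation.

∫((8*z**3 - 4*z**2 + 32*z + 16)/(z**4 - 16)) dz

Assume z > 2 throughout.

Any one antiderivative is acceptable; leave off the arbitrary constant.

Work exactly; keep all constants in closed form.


Step 1. Decompose ∫((8*z**3 - 4*z**2 + 32*z + 16)/(z**4 - 16)) dz by partial fractions, (8*z**3 - 4*z**2 + 32*z + 16)/(z**4 - 16) = -4/(z**2 + 4) + 4/(z + 2) + 4/(z - 2): now ∫(4/(z - 2)) dz + ∫(4/(z + 2)) dz + ∫(-4/(z**2 + 4)) dz.
Step 2. Evaluate the standard form [assuming z > 2]: now 4*log(z - 2) + ∫(4/(z + 2)) dz + ∫(-4/(z**2 + 4)) dz.
Step 3. Evaluate the standard form [assuming z > -2]: now 4*log(z - 2) + 4*log(z + 2) + ∫(-4/(z**2 + 4)) dz.
Step 4. Evaluate the standard form: now 4*log(z - 2) + 4*log(z + 2) - 2*atan(z/2).
Answer: 4*log(z - 2) + 4*log(z + 2) - 2*atan(z/2).


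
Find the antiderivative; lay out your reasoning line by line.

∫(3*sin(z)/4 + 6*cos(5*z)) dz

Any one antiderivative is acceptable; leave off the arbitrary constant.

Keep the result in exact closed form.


Step 1. Rewrite: now ∫(3*sin(z)/4) dz + ∫(6*cos(5*z)) dz.
Step 2. Evaluate the standard form: now -3*cos(z)/4 + ∫(6*cos(5*z)) dz.
Step 3. Evaluate the standard form: now 6*sin(5*z)/5 - 3*cos(z)/4.
Answer: 6*sin(5*z)/5 - 3*cos(z)/4.


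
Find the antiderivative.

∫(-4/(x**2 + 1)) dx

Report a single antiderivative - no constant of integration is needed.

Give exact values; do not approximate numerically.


Answer: -4*atan(x).


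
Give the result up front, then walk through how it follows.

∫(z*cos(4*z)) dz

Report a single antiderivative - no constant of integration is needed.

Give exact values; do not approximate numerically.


The answer is z*sin(4*z)/4 + cos(4*z)/16.
Step 1. Integrate ∫(z*cos(4*z)) dz by parts with u = z, dv = (cos(4*z)) dz, so v = sin(4*z)/4: now z*sin(4*z)/4 + ∫(-sin(4*z)/4) dz.
Step 2. Evaluate the standard form: now z*sin(4*z)/4 + cos(4*z)/16.
Answer: z*sin(4*z)/4 + cos(4*z)/16.


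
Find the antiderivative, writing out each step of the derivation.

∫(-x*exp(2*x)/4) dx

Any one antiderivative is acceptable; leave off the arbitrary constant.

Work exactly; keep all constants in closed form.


Step 1. Integrate ∫(-x*exp(2*x)/4) dx by parts with u = x, dv = (-exp(2*x)/4) dx, so v = -exp(2*x)/8: now -x*exp(2*x)/8 + ∫(exp(2*x)/8) dx.
Step 2. Evaluate the standard form: now -x*exp(2*x)/8 + exp(2*x)/16.
Answer: -x*exp(2*x)/8 + exp(2*x)/16.


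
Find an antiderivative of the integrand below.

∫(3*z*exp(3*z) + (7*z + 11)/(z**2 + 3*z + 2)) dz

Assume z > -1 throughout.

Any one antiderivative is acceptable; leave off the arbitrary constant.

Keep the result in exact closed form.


Answer: z*exp(3*z) - exp(3*z)/3 + 4*log(z + 1) + 3*log(z + 2).


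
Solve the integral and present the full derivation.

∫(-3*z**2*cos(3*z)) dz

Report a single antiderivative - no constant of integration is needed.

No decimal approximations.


Step 1. Integrate ∫(-3*z**2*cos(3*z)) dz by parts with u = z**2, dv = (-3*cos(3*z)) dz, so v = -sin(3*z): now -z**2*sin(3*z) + ∫(2*z*sin(3*z)) dz.
Step 2. Integrate ∫(2*z*sin(3*z)) dz by parts with u = z, dv = (2*sin(3*z)) dz, so v = -2*cos(3*z)/3: now -z**2*sin(3*z) - 2*z*cos(3*z)/3 + ∫(2*cos(3*z)/3) dz.
Step 3. Evaluate the standard form: now -z**2*sin(3*z) - 2*z*cos(3*z)/3 + 2*sin(3*z)/9.
Answer: -z**2*sin(3*z) - 2*z*cos(3*z)/3 + 2*sin(3*z)/9.


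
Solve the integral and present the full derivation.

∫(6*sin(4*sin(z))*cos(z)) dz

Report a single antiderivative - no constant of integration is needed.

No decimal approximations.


Step 1. Substitute u = sin(z), turning ∫(6*sin(4*sin(z))*cos(z)) dz into ∫(6*sin(4*u)) du: now ∫(6*sin(4*u)) du.
Step 2. Evaluate the standard form: now -3*cos(4*u)/2.
Step 3. Substitute back u = sin(z): now -3*cos(4*sin(z))/2.
Answer: -3*cos(4*sin(z))/2.


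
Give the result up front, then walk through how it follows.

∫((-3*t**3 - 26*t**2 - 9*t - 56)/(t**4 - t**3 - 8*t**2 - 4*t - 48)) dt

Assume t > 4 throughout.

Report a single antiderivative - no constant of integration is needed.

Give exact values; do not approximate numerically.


The answer is -5*log(t - 4) + 2*log(t + 3) - 3*atan(t/2)/2.
Step 1. Decompose ∫((-3*t**3 - 26*t**2 - 9*t - 56)/(t**4 - t**3 - 8*t**2 - 4*t - 48)) dt by partial fractions, (-3*t**3 - 26*t**2 - 9*t - 56)/(t**4 - t**3 - 8*t**2 - 4*t - 48) = -3/(t**2 + 4) + 2/(t + 3) - 5/(t - 4): now ∫(-5/(t - 4)) dt + ∫(2/(t + 3)) dt + ∫(-3/(t**2 + 4)) dt.
Step 2. Evaluate the standard form [assuming t > 4]: now -5*log(t - 4) + ∫(2/(t + 3)) dt + ∫(-3/(t**2 + 4)) dt.
Step 3. Evaluate the standard form [assuming t > -3]: now -5*log(t - 4) + 2*log(t + 3) + ∫(-3/(t**2 + 4)) dt.
Step 4. Evaluate the standard form: now -5*log(t - 4) + 2*log(t + 3) - 3*atan(t/2)/2.
Answer: -5*log(t - 4) + 2*log(t + 3) - 3*atan(t/2)/2.


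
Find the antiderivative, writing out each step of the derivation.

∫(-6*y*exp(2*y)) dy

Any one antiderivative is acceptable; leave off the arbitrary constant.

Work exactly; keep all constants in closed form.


Step 1. Integrate ∫(-6*y*exp(2*y)) dy by parts with u = y, dv = (-6*exp(2*y)) dy, so v = -3*exp(2*y): now -3*y*exp(2*y) + ∫(3*exp(2*y)) dy.
Step 2. Evaluate the standard form: now -3*y*exp(2*y) + 3*exp(2*y)/2.
Answer: -3*y*exp(2*y) + 3*exp(2*y)/2.


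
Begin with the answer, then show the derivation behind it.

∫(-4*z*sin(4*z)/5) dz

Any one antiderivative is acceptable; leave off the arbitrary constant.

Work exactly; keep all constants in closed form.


The answer is z*cos(4*z)/5 - sin(4*z)/20.
Step 1. Integrate ∫(-4*z*sin(4*z)/5) dz by parts with u = z, dv = (-4*sin(4*z)/5) dz, so v = cos(4*z)/5: now z*cos(4*z)/5 + ∫(-cos(4*z)/5) dz.
Step 2. Evaluate the standard form: now z*cos(4*z)/5 - sin(4*z)/20.
Answer: z*cos(4*z)/5 - sin(4*z)/20.


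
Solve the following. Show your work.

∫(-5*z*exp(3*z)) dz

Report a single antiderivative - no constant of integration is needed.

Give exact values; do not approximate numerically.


Step 1. Integrate ∫(-5*z*exp(3*z)) dz by parts with u = z, dv = (-5*exp(3*z)) dz, so v = -5*exp(3*z)/3: now -5*z*exp(3*z)/3 + ∫(5*exp(3*z)/3) dz.
Step 2. Evaluate the standard form: now -5*z*exp(3*z)/3 + 5*exp(3*z)/9.
Answer: -5*z*exp(3*z)/3 + 5*exp(3*z)/9.


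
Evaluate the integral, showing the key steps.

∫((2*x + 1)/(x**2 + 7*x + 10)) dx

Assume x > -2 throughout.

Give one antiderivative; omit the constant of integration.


Step 1. Decompose ∫((2*x + 1)/(x**2 + 7*x + 10)) dx by partial fractions, (2*x + 1)/(x**2 + 7*x + 10) = 3/(x + 5) - 1/(x + 2): now ∫(-1/(x + 2)) dx + ∫(3/(x + 5)) dx.
Step 2. Evaluate the standard form [assuming x > -5]: now 3*log(x + 5) + ∫(-1/(x + 2)) dx.
Step 3. Evaluate the standard form [assuming x > -2]: now -log(x + 2) + 3*log(x + 5).
Answer: -log(x + 2) + 3*log(x + 5).
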